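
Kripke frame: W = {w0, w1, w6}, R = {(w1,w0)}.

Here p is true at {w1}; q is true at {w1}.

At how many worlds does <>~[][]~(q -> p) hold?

0

w0: no successors, so <>~[][]~(q -> p) fails. ✗
w1: successors {w0}; ~[][]~(q -> p) there: w0:F. ✗
w6: no successors, so <>~[][]~(q -> p) fails. ✗
Satisfying worlds: ∅.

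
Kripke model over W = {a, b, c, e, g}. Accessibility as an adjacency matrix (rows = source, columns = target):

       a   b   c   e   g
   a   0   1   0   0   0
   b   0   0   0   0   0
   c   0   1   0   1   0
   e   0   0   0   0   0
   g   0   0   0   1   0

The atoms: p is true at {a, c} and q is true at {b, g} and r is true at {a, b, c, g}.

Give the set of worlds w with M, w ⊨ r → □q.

{a, b, e}

a: r is T, □q is T. ✓
b: r is T, □q is T. ✓
c: r is T, □q is F. ✗
e: r is F, □q is T. ✓
g: r is T, □q is F. ✗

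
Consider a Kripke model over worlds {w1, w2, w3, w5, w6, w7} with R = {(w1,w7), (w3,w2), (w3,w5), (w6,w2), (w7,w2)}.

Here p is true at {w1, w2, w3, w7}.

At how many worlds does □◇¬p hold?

w1: successors {w7}; ◇¬p there: w7:F. ✗
w2: no successors, so □◇¬p holds vacuously. ✓
w3: successors {w2, w5}; ◇¬p there: w2:F, w5:F. ✗
w5: no successors, so □◇¬p holds vacuously. ✓
w6: successors {w2}; ◇¬p there: w2:F. ✗
w7: successors {w2}; ◇¬p there: w2:F. ✗
Satisfying worlds: {w2, w5}.

2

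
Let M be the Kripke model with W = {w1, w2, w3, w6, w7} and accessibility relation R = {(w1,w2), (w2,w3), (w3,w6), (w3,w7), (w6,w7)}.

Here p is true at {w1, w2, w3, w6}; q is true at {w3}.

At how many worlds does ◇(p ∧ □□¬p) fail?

w1: successors {w2}; p ∧ □□¬p there: w2:F. ✗
w2: successors {w3}; p ∧ □□¬p there: w3:T. ✓
w3: successors {w6, w7}; p ∧ □□¬p there: w6:T, w7:F. ✓
w6: successors {w7}; p ∧ □□¬p there: w7:F. ✗
w7: no successors, so ◇(p ∧ □□¬p) fails. ✗
Satisfying worlds: {w2, w3}.
So ◇(p ∧ □□¬p) fails at the other 3 worlds.

3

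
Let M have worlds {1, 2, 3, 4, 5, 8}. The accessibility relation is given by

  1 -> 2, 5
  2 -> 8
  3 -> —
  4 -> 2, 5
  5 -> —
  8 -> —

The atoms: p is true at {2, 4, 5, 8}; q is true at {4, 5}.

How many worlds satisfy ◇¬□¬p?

2

1: successors {2, 5}; ¬□¬p there: 2:T, 5:F. ✓
2: successors {8}; ¬□¬p there: 8:F. ✗
3: no successors, so ◇¬□¬p fails. ✗
4: successors {2, 5}; ¬□¬p there: 2:T, 5:F. ✓
5: no successors, so ◇¬□¬p fails. ✗
8: no successors, so ◇¬□¬p fails. ✗
Satisfying worlds: {1, 4}.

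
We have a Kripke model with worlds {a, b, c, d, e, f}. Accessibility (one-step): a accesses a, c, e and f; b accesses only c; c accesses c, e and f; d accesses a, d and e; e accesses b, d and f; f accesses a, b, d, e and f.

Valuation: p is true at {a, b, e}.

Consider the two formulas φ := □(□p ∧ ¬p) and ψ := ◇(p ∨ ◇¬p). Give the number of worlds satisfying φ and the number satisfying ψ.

For □(□p ∧ ¬p):
a: successors {a, c, e, f}; □p ∧ ¬p there: a:F, c:F, e:F, f:F. ✗
b: successors {c}; □p ∧ ¬p there: c:F. ✗
c: successors {c, e, f}; □p ∧ ¬p there: c:F, e:F, f:F. ✗
d: successors {a, d, e}; □p ∧ ¬p there: a:F, d:F, e:F. ✗
e: successors {b, d, f}; □p ∧ ¬p there: b:F, d:F, f:F. ✗
f: successors {a, b, d, e, f}; □p ∧ ¬p there: a:F, b:F, d:F, e:F, f:F. ✗
— 0 worlds.
For ◇(p ∨ ◇¬p):
a: successors {a, c, e, f}; p ∨ ◇¬p there: a:T, c:T, e:T, f:T. ✓
b: successors {c}; p ∨ ◇¬p there: c:T. ✓
c: successors {c, e, f}; p ∨ ◇¬p there: c:T, e:T, f:T. ✓
d: successors {a, d, e}; p ∨ ◇¬p there: a:T, d:T, e:T. ✓
e: successors {b, d, f}; p ∨ ◇¬p there: b:T, d:T, f:T. ✓
f: successors {a, b, d, e, f}; p ∨ ◇¬p there: a:T, b:T, d:T, e:T, f:T. ✓
— 6 worlds.

0 and 6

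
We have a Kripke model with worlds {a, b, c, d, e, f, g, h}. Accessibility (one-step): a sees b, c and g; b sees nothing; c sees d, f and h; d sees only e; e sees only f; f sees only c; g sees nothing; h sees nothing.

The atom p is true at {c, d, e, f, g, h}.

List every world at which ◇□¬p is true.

{a, c}

a: successors {b, c, g}; □¬p there: b:T, c:F, g:T. ✓
b: no successors, so ◇□¬p fails. ✗
c: successors {d, f, h}; □¬p there: d:F, f:F, h:T. ✓
d: successors {e}; □¬p there: e:F. ✗
e: successors {f}; □¬p there: f:F. ✗
f: successors {c}; □¬p there: c:F. ✗
g: no successors, so ◇□¬p fails. ✗
h: no successors, so ◇□¬p fails. ✗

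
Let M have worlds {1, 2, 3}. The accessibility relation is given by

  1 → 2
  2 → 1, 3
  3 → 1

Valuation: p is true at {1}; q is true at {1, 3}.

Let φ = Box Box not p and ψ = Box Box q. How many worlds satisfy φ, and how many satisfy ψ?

1 and 1

For Box Box not p:
1: successors {2}; Box not p there: 2:F. ✗
2: successors {1, 3}; Box not p there: 1:T, 3:F. ✗
3: successors {1}; Box not p there: 1:T. ✓
— 1 world.
For Box Box q:
1: successors {2}; Box q there: 2:T. ✓
2: successors {1, 3}; Box q there: 1:F, 3:T. ✗
3: successors {1}; Box q there: 1:F. ✗
— 1 world.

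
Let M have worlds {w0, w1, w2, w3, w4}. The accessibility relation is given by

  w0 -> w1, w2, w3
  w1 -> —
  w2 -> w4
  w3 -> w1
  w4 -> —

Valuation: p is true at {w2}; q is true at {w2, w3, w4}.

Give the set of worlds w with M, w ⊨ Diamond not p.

w0: successors {w1, w2, w3}; not p there: w1:T, w2:F, w3:T. ✓
w1: no successors, so Diamond not p fails. ✗
w2: successors {w4}; not p there: w4:T. ✓
w3: successors {w1}; not p there: w1:T. ✓
w4: no successors, so Diamond not p fails. ✗

{w0, w2, w3}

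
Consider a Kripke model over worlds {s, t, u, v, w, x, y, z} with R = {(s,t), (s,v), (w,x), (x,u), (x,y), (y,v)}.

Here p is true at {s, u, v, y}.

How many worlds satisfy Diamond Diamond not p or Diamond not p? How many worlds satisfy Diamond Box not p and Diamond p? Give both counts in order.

2 and 3

For Diamond Diamond not p or Diamond not p:
s: Diamond Diamond not p is F, Diamond not p is T. ✓
t: Diamond Diamond not p is F, Diamond not p is F. ✗
u: Diamond Diamond not p is F, Diamond not p is F. ✗
v: Diamond Diamond not p is F, Diamond not p is F. ✗
w: Diamond Diamond not p is F, Diamond not p is T. ✓
x: Diamond Diamond not p is F, Diamond not p is F. ✗
y: Diamond Diamond not p is F, Diamond not p is F. ✗
z: Diamond Diamond not p is F, Diamond not p is F. ✗
— 2 worlds.
For Diamond Box not p and Diamond p:
s: Diamond Box not p is T, Diamond p is T. ✓
t: Diamond Box not p is F, Diamond p is F. ✗
u: Diamond Box not p is F, Diamond p is F. ✗
v: Diamond Box not p is F, Diamond p is F. ✗
w: Diamond Box not p is F, Diamond p is F. ✗
x: Diamond Box not p is T, Diamond p is T. ✓
y: Diamond Box not p is T, Diamond p is T. ✓
z: Diamond Box not p is F, Diamond p is F. ✗
— 3 worlds.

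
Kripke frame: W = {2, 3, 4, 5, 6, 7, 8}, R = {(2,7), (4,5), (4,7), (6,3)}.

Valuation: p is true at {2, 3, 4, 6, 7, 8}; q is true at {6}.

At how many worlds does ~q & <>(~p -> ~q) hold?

2: ~q is T, <>(~p -> ~q) is T. ✓
3: ~q is T, <>(~p -> ~q) is F. ✗
4: ~q is T, <>(~p -> ~q) is T. ✓
5: ~q is T, <>(~p -> ~q) is F. ✗
6: ~q is F, <>(~p -> ~q) is T. ✗
7: ~q is T, <>(~p -> ~q) is F. ✗
8: ~q is T, <>(~p -> ~q) is F. ✗
Satisfying worlds: {2, 4}.

2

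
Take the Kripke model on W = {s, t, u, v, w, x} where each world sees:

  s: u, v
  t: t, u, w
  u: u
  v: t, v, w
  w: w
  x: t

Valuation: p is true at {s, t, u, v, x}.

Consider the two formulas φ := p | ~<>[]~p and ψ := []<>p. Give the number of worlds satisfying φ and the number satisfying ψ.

5 and 3

For p | ~<>[]~p:
s: p is T, ~<>[]~p is T. ✓
t: p is T, ~<>[]~p is F. ✓
u: p is T, ~<>[]~p is T. ✓
v: p is T, ~<>[]~p is F. ✓
w: p is F, ~<>[]~p is F. ✗
x: p is T, ~<>[]~p is T. ✓
— 5 worlds.
For []<>p:
s: successors {u, v}; <>p there: u:T, v:T. ✓
t: successors {t, u, w}; <>p there: t:T, u:T, w:F. ✗
u: successors {u}; <>p there: u:T. ✓
v: successors {t, v, w}; <>p there: t:T, v:T, w:F. ✗
w: successors {w}; <>p there: w:F. ✗
x: successors {t}; <>p there: t:T. ✓
— 3 worlds.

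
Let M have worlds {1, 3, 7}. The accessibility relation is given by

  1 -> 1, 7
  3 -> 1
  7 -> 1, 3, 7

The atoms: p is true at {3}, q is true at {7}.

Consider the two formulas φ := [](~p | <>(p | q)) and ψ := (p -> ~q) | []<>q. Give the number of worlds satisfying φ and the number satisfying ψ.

2 and 3

For [](~p | <>(p | q)):
1: successors {1, 7}; ~p | <>(p | q) there: 1:T, 7:T. ✓
3: successors {1}; ~p | <>(p | q) there: 1:T. ✓
7: successors {1, 3, 7}; ~p | <>(p | q) there: 1:T, 3:F, 7:T. ✗
— 2 worlds.
For (p -> ~q) | []<>q:
1: p -> ~q is T, []<>q is T. ✓
3: p -> ~q is T, []<>q is T. ✓
7: p -> ~q is T, []<>q is F. ✓
— 3 worlds.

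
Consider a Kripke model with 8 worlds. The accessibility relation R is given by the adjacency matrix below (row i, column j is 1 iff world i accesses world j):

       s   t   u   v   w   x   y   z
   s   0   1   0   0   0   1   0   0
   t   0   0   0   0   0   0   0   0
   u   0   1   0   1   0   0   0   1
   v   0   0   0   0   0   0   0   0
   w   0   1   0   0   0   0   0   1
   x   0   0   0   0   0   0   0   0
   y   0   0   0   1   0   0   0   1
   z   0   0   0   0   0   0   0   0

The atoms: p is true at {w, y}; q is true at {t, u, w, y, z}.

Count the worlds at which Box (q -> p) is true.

s: successors {t, x}; q -> p there: t:F, x:T. ✗
t: no successors, so Box (q -> p) holds vacuously. ✓
u: successors {t, v, z}; q -> p there: t:F, v:T, z:F. ✗
v: no successors, so Box (q -> p) holds vacuously. ✓
w: successors {t, z}; q -> p there: t:F, z:F. ✗
x: no successors, so Box (q -> p) holds vacuously. ✓
y: successors {v, z}; q -> p there: v:T, z:F. ✗
z: no successors, so Box (q -> p) holds vacuously. ✓
Satisfying worlds: {t, v, x, z}.

4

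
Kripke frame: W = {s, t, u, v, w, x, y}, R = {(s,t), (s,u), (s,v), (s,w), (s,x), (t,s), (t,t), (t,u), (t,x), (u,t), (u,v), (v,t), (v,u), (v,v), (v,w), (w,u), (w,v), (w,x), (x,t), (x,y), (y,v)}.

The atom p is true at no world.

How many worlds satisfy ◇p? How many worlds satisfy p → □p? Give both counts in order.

0 and 7

For ◇p:
s: successors {t, u, v, w, x}; p there: t:F, u:F, v:F, w:F, x:F. ✗
t: successors {s, t, u, x}; p there: s:F, t:F, u:F, x:F. ✗
u: successors {t, v}; p there: t:F, v:F. ✗
v: successors {t, u, v, w}; p there: t:F, u:F, v:F, w:F. ✗
w: successors {u, v, x}; p there: u:F, v:F, x:F. ✗
x: successors {t, y}; p there: t:F, y:F. ✗
y: successors {v}; p there: v:F. ✗
— 0 worlds.
For p → □p:
s: p is F, □p is F. ✓
t: p is F, □p is F. ✓
u: p is F, □p is F. ✓
v: p is F, □p is F. ✓
w: p is F, □p is F. ✓
x: p is F, □p is F. ✓
y: p is F, □p is F. ✓
— 7 worlds.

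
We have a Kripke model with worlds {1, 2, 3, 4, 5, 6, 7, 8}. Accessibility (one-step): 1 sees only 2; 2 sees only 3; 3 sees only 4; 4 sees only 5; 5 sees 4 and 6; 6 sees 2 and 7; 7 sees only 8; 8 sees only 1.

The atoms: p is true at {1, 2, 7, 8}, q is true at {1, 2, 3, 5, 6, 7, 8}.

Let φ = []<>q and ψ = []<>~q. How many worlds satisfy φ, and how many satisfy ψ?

For []<>q:
1: successors {2}; <>q there: 2:T. ✓
2: successors {3}; <>q there: 3:F. ✗
3: successors {4}; <>q there: 4:T. ✓
4: successors {5}; <>q there: 5:T. ✓
5: successors {4, 6}; <>q there: 4:T, 6:T. ✓
6: successors {2, 7}; <>q there: 2:T, 7:T. ✓
7: successors {8}; <>q there: 8:T. ✓
8: successors {1}; <>q there: 1:T. ✓
— 7 worlds.
For []<>~q:
1: successors {2}; <>~q there: 2:F. ✗
2: successors {3}; <>~q there: 3:T. ✓
3: successors {4}; <>~q there: 4:F. ✗
4: successors {5}; <>~q there: 5:T. ✓
5: successors {4, 6}; <>~q there: 4:F, 6:F. ✗
6: successors {2, 7}; <>~q there: 2:F, 7:F. ✗
7: successors {8}; <>~q there: 8:F. ✗
8: successors {1}; <>~q there: 1:F. ✗
— 2 worlds.

7 and 2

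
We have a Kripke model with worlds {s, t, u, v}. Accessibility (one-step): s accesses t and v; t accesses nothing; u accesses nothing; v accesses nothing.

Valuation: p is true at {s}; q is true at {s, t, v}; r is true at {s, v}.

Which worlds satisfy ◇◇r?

∅

s: successors {t, v}; ◇r there: t:F, v:F. ✗
t: no successors, so ◇◇r fails. ✗
u: no successors, so ◇◇r fails. ✗
v: no successors, so ◇◇r fails. ✗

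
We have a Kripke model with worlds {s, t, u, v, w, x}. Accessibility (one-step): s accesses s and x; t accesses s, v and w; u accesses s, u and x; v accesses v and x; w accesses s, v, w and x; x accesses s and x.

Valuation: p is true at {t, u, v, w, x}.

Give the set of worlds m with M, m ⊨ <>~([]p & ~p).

s: successors {s, x}; ~([]p & ~p) there: s:T, x:T. ✓
t: successors {s, v, w}; ~([]p & ~p) there: s:T, v:T, w:T. ✓
u: successors {s, u, x}; ~([]p & ~p) there: s:T, u:T, x:T. ✓
v: successors {v, x}; ~([]p & ~p) there: v:T, x:T. ✓
w: successors {s, v, w, x}; ~([]p & ~p) there: s:T, v:T, w:T, x:T. ✓
x: successors {s, x}; ~([]p & ~p) there: s:T, x:T. ✓

{s, t, u, v, w, x}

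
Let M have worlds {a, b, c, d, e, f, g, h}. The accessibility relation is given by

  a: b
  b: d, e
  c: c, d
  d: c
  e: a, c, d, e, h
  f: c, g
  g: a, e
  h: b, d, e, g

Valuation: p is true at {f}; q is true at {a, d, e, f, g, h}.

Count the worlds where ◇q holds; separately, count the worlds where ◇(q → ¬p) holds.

6 and 8

For ◇q:
a: successors {b}; q there: b:F. ✗
b: successors {d, e}; q there: d:T, e:T. ✓
c: successors {c, d}; q there: c:F, d:T. ✓
d: successors {c}; q there: c:F. ✗
e: successors {a, c, d, e, h}; q there: a:T, c:F, d:T, e:T, h:T. ✓
f: successors {c, g}; q there: c:F, g:T. ✓
g: successors {a, e}; q there: a:T, e:T. ✓
h: successors {b, d, e, g}; q there: b:F, d:T, e:T, g:T. ✓
— 6 worlds.
For ◇(q → ¬p):
a: successors {b}; q → ¬p there: b:T. ✓
b: successors {d, e}; q → ¬p there: d:T, e:T. ✓
c: successors {c, d}; q → ¬p there: c:T, d:T. ✓
d: successors {c}; q → ¬p there: c:T. ✓
e: successors {a, c, d, e, h}; q → ¬p there: a:T, c:T, d:T, e:T, h:T. ✓
f: successors {c, g}; q → ¬p there: c:T, g:T. ✓
g: successors {a, e}; q → ¬p there: a:T, e:T. ✓
h: successors {b, d, e, g}; q → ¬p there: b:T, d:T, e:T, g:T. ✓
— 8 worlds.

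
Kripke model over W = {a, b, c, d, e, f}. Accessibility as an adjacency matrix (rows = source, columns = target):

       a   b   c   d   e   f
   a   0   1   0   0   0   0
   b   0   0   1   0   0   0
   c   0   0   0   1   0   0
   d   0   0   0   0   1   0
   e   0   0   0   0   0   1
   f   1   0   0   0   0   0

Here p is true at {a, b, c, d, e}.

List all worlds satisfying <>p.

a: successors {b}; p there: b:T. ✓
b: successors {c}; p there: c:T. ✓
c: successors {d}; p there: d:T. ✓
d: successors {e}; p there: e:T. ✓
e: successors {f}; p there: f:F. ✗
f: successors {a}; p there: a:T. ✓

{a, b, c, d, f}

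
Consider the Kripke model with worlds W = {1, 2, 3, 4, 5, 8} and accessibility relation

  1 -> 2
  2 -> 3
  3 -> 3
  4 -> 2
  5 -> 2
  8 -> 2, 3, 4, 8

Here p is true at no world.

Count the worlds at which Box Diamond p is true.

0

1: successors {2}; Diamond p there: 2:F. ✗
2: successors {3}; Diamond p there: 3:F. ✗
3: successors {3}; Diamond p there: 3:F. ✗
4: successors {2}; Diamond p there: 2:F. ✗
5: successors {2}; Diamond p there: 2:F. ✗
8: successors {2, 3, 4, 8}; Diamond p there: 2:F, 3:F, 4:F, 8:F. ✗
Satisfying worlds: ∅.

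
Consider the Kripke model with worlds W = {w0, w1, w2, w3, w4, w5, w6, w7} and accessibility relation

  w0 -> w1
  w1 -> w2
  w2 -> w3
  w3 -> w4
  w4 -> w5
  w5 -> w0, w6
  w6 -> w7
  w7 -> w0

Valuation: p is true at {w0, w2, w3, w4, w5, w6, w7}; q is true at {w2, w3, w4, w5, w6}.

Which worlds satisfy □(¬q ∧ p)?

{w6, w7}

w0: successors {w1}; ¬q ∧ p there: w1:F. ✗
w1: successors {w2}; ¬q ∧ p there: w2:F. ✗
w2: successors {w3}; ¬q ∧ p there: w3:F. ✗
w3: successors {w4}; ¬q ∧ p there: w4:F. ✗
w4: successors {w5}; ¬q ∧ p there: w5:F. ✗
w5: successors {w0, w6}; ¬q ∧ p there: w0:T, w6:F. ✗
w6: successors {w7}; ¬q ∧ p there: w7:T. ✓
w7: successors {w0}; ¬q ∧ p there: w0:T. ✓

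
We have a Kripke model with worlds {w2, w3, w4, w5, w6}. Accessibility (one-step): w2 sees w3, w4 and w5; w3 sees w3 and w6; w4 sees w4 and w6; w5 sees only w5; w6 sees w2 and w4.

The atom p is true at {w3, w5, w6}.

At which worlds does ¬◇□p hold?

w2: ◇□p is T. ✗
w3: ◇□p is T. ✗
w4: ◇□p is F. ✓
w5: ◇□p is T. ✗
w6: ◇□p is F. ✓

{w4, w6}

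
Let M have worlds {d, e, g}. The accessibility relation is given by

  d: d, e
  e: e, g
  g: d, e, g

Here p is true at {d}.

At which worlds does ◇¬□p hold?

{d, e, g}

d: successors {d, e}; ¬□p there: d:T, e:T. ✓
e: successors {e, g}; ¬□p there: e:T, g:T. ✓
g: successors {d, e, g}; ¬□p there: d:T, e:T, g:T. ✓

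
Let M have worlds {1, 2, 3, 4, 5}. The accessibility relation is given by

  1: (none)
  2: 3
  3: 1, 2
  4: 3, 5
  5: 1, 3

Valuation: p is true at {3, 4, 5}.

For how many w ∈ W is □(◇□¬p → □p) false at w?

3

1: no successors, so □(◇□¬p → □p) holds vacuously. ✓
2: successors {3}; ◇□¬p → □p there: 3:F. ✗
3: successors {1, 2}; ◇□¬p → □p there: 1:T, 2:T. ✓
4: successors {3, 5}; ◇□¬p → □p there: 3:F, 5:F. ✗
5: successors {1, 3}; ◇□¬p → □p there: 1:T, 3:F. ✗
Satisfying worlds: {1, 3}.
So □(◇□¬p → □p) fails at the other 3 worlds.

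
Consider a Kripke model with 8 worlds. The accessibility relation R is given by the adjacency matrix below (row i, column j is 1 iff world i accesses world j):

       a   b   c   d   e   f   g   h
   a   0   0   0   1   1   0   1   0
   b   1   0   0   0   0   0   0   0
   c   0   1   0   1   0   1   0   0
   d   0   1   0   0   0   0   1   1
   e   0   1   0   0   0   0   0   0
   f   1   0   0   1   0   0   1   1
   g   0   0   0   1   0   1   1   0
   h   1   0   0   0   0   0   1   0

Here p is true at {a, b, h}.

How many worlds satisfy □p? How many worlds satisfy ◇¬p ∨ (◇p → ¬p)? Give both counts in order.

For □p:
a: successors {d, e, g}; p there: d:F, e:F, g:F. ✗
b: successors {a}; p there: a:T. ✓
c: successors {b, d, f}; p there: b:T, d:F, f:F. ✗
d: successors {b, g, h}; p there: b:T, g:F, h:T. ✗
e: successors {b}; p there: b:T. ✓
f: successors {a, d, g, h}; p there: a:T, d:F, g:F, h:T. ✗
g: successors {d, f, g}; p there: d:F, f:F, g:F. ✗
h: successors {a, g}; p there: a:T, g:F. ✗
— 2 worlds.
For ◇¬p ∨ (◇p → ¬p):
a: ◇¬p is T, ◇p → ¬p is T. ✓
b: ◇¬p is F, ◇p → ¬p is F. ✗
c: ◇¬p is T, ◇p → ¬p is T. ✓
d: ◇¬p is T, ◇p → ¬p is T. ✓
e: ◇¬p is F, ◇p → ¬p is T. ✓
f: ◇¬p is T, ◇p → ¬p is T. ✓
g: ◇¬p is T, ◇p → ¬p is T. ✓
h: ◇¬p is T, ◇p → ¬p is F. ✓
— 7 worlds.

2 and 7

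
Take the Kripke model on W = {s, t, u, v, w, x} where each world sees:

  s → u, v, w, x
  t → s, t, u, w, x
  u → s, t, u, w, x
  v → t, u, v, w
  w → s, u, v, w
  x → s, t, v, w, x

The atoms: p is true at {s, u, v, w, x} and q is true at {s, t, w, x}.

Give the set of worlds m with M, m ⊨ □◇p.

s: successors {u, v, w, x}; ◇p there: u:T, v:T, w:T, x:T. ✓
t: successors {s, t, u, w, x}; ◇p there: s:T, t:T, u:T, w:T, x:T. ✓
u: successors {s, t, u, w, x}; ◇p there: s:T, t:T, u:T, w:T, x:T. ✓
v: successors {t, u, v, w}; ◇p there: t:T, u:T, v:T, w:T. ✓
w: successors {s, u, v, w}; ◇p there: s:T, u:T, v:T, w:T. ✓
x: successors {s, t, v, w, x}; ◇p there: s:T, t:T, v:T, w:T, x:T. ✓

{s, t, u, v, w, x}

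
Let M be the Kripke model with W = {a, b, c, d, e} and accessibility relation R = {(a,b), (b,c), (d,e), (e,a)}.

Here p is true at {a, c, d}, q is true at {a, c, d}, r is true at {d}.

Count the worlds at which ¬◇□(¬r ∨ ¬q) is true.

1

a: ◇□(¬r ∨ ¬q) is T. ✗
b: ◇□(¬r ∨ ¬q) is T. ✗
c: ◇□(¬r ∨ ¬q) is F. ✓
d: ◇□(¬r ∨ ¬q) is T. ✗
e: ◇□(¬r ∨ ¬q) is T. ✗
Satisfying worlds: {c}.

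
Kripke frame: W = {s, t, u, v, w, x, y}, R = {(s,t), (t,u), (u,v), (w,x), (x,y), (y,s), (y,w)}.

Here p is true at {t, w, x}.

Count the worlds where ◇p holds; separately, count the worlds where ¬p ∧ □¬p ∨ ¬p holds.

For ◇p:
s: successors {t}; p there: t:T. ✓
t: successors {u}; p there: u:F. ✗
u: successors {v}; p there: v:F. ✗
v: no successors, so ◇p fails. ✗
w: successors {x}; p there: x:T. ✓
x: successors {y}; p there: y:F. ✗
y: successors {s, w}; p there: s:F, w:T. ✓
— 3 worlds.
For ¬p ∧ □¬p ∨ ¬p:
s: ¬p ∧ □¬p is F, ¬p is T. ✓
t: ¬p ∧ □¬p is F, ¬p is F. ✗
u: ¬p ∧ □¬p is T, ¬p is T. ✓
v: ¬p ∧ □¬p is T, ¬p is T. ✓
w: ¬p ∧ □¬p is F, ¬p is F. ✗
x: ¬p ∧ □¬p is F, ¬p is F. ✗
y: ¬p ∧ □¬p is F, ¬p is T. ✓
— 4 worlds.

3 and 4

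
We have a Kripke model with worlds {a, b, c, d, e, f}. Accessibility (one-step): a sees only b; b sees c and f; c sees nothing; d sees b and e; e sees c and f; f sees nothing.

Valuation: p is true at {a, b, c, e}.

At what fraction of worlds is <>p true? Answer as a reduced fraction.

2/3

a: successors {b}; p there: b:T. ✓
b: successors {c, f}; p there: c:T, f:F. ✓
c: no successors, so <>p fails. ✗
d: successors {b, e}; p there: b:T, e:T. ✓
e: successors {c, f}; p there: c:T, f:F. ✓
f: no successors, so <>p fails. ✗
That's 4 of 6 worlds, so 4/6 = 2/3.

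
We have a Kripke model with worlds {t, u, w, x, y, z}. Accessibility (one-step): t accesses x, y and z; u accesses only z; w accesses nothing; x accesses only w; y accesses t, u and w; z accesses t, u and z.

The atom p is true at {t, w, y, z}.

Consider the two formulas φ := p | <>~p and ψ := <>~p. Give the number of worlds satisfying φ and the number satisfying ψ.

For p | <>~p:
t: p is T, <>~p is T. ✓
u: p is F, <>~p is F. ✗
w: p is T, <>~p is F. ✓
x: p is F, <>~p is F. ✗
y: p is T, <>~p is T. ✓
z: p is T, <>~p is T. ✓
— 4 worlds.
For <>~p:
t: successors {x, y, z}; ~p there: x:T, y:F, z:F. ✓
u: successors {z}; ~p there: z:F. ✗
w: no successors, so <>~p fails. ✗
x: successors {w}; ~p there: w:F. ✗
y: successors {t, u, w}; ~p there: t:F, u:T, w:F. ✓
z: successors {t, u, z}; ~p there: t:F, u:T, z:F. ✓
— 3 worlds.

4 and 3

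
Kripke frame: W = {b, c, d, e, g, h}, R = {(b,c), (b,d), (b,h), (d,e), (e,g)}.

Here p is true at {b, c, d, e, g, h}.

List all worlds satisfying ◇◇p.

{b, d}

b: successors {c, d, h}; ◇p there: c:F, d:T, h:F. ✓
c: no successors, so ◇◇p fails. ✗
d: successors {e}; ◇p there: e:T. ✓
e: successors {g}; ◇p there: g:F. ✗
g: no successors, so ◇◇p fails. ✗
h: no successors, so ◇◇p fails. ✗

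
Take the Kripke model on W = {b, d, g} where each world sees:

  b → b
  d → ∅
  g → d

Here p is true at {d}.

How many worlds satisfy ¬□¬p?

b: □¬p is T. ✗
d: □¬p is T. ✗
g: □¬p is F. ✓
Satisfying worlds: {g}.

1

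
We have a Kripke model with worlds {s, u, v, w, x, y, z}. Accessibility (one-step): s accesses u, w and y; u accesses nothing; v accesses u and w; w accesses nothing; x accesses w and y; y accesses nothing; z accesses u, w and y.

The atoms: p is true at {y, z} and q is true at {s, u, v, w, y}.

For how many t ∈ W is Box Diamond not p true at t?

3

s: successors {u, w, y}; Diamond not p there: u:F, w:F, y:F. ✗
u: no successors, so Box Diamond not p holds vacuously. ✓
v: successors {u, w}; Diamond not p there: u:F, w:F. ✗
w: no successors, so Box Diamond not p holds vacuously. ✓
x: successors {w, y}; Diamond not p there: w:F, y:F. ✗
y: no successors, so Box Diamond not p holds vacuously. ✓
z: successors {u, w, y}; Diamond not p there: u:F, w:F, y:F. ✗
Satisfying worlds: {u, w, y}.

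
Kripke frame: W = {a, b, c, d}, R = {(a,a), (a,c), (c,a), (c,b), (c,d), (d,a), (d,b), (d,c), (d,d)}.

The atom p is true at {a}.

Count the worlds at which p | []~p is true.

a: p is T, []~p is F. ✓
b: p is F, []~p is T. ✓
c: p is F, []~p is F. ✗
d: p is F, []~p is F. ✗
Satisfying worlds: {a, b}.

2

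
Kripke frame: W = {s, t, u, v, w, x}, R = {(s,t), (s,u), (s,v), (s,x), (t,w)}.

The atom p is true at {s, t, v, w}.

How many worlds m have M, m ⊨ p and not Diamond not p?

3

s: p is T, not Diamond not p is F. ✗
t: p is T, not Diamond not p is T. ✓
u: p is F, not Diamond not p is T. ✗
v: p is T, not Diamond not p is T. ✓
w: p is T, not Diamond not p is T. ✓
x: p is F, not Diamond not p is T. ✗
Satisfying worlds: {t, v, w}.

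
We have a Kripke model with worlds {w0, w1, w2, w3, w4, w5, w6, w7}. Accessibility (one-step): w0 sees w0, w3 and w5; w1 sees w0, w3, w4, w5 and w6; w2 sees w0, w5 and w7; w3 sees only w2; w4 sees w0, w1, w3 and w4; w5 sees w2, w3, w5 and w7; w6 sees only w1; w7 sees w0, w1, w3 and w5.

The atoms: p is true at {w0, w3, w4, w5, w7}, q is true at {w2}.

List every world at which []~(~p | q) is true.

w0: successors {w0, w3, w5}; ~(~p | q) there: w0:T, w3:T, w5:T. ✓
w1: successors {w0, w3, w4, w5, w6}; ~(~p | q) there: w0:T, w3:T, w4:T, w5:T, w6:F. ✗
w2: successors {w0, w5, w7}; ~(~p | q) there: w0:T, w5:T, w7:T. ✓
w3: successors {w2}; ~(~p | q) there: w2:F. ✗
w4: successors {w0, w1, w3, w4}; ~(~p | q) there: w0:T, w1:F, w3:T, w4:T. ✗
w5: successors {w2, w3, w5, w7}; ~(~p | q) there: w2:F, w3:T, w5:T, w7:T. ✗
w6: successors {w1}; ~(~p | q) there: w1:F. ✗
w7: successors {w0, w1, w3, w5}; ~(~p | q) there: w0:T, w1:F, w3:T, w5:T. ✗

{w0, w2}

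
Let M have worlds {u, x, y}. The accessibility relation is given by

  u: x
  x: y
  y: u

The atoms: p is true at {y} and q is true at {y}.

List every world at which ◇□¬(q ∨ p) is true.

{x, y}

u: successors {x}; □¬(q ∨ p) there: x:F. ✗
x: successors {y}; □¬(q ∨ p) there: y:T. ✓
y: successors {u}; □¬(q ∨ p) there: u:T. ✓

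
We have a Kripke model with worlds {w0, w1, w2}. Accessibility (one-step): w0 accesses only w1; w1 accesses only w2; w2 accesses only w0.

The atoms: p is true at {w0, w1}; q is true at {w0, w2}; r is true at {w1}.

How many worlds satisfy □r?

w0: successors {w1}; r there: w1:T. ✓
w1: successors {w2}; r there: w2:F. ✗
w2: successors {w0}; r there: w0:F. ✗
Satisfying worlds: {w0}.

1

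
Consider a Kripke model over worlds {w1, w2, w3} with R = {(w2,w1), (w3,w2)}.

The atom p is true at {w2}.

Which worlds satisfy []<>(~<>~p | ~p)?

{w1, w3}

w1: no successors, so []<>(~<>~p | ~p) holds vacuously. ✓
w2: successors {w1}; <>(~<>~p | ~p) there: w1:F. ✗
w3: successors {w2}; <>(~<>~p | ~p) there: w2:T. ✓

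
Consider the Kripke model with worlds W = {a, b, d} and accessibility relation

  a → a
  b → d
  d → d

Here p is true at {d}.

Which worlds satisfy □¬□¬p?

a: successors {a}; ¬□¬p there: a:F. ✗
b: successors {d}; ¬□¬p there: d:T. ✓
d: successors {d}; ¬□¬p there: d:T. ✓

{b, d}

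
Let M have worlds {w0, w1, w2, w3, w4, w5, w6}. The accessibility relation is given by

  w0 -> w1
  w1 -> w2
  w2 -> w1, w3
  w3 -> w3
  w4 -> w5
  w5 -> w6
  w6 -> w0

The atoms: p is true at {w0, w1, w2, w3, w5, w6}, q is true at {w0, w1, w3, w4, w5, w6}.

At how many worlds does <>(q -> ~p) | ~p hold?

w0: <>(q -> ~p) is F, ~p is F. ✗
w1: <>(q -> ~p) is T, ~p is F. ✓
w2: <>(q -> ~p) is F, ~p is F. ✗
w3: <>(q -> ~p) is F, ~p is F. ✗
w4: <>(q -> ~p) is F, ~p is T. ✓
w5: <>(q -> ~p) is F, ~p is F. ✗
w6: <>(q -> ~p) is F, ~p is F. ✗
Satisfying worlds: {w1, w4}.

2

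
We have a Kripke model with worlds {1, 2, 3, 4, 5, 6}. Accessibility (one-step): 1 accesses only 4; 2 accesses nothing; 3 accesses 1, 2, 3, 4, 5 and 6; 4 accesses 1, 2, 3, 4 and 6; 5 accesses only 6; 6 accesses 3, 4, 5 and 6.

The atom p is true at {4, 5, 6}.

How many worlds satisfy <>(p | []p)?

5

1: successors {4}; p | []p there: 4:T. ✓
2: no successors, so <>(p | []p) fails. ✗
3: successors {1, 2, 3, 4, 5, 6}; p | []p there: 1:T, 2:T, 3:F, 4:T, 5:T, 6:T. ✓
4: successors {1, 2, 3, 4, 6}; p | []p there: 1:T, 2:T, 3:F, 4:T, 6:T. ✓
5: successors {6}; p | []p there: 6:T. ✓
6: successors {3, 4, 5, 6}; p | []p there: 3:F, 4:T, 5:T, 6:T. ✓
Satisfying worlds: {1, 3, 4, 5, 6}.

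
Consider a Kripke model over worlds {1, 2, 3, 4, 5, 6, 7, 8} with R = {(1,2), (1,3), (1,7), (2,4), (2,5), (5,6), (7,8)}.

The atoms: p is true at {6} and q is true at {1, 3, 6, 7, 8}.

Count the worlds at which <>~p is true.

1: successors {2, 3, 7}; ~p there: 2:T, 3:T, 7:T. ✓
2: successors {4, 5}; ~p there: 4:T, 5:T. ✓
3: no successors, so <>~p fails. ✗
4: no successors, so <>~p fails. ✗
5: successors {6}; ~p there: 6:F. ✗
6: no successors, so <>~p fails. ✗
7: successors {8}; ~p there: 8:T. ✓
8: no successors, so <>~p fails. ✗
Satisfying worlds: {1, 2, 7}.

3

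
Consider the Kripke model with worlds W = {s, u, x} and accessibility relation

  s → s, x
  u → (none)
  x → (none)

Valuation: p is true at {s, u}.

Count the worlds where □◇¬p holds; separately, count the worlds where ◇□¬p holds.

For □◇¬p:
s: successors {s, x}; ◇¬p there: s:T, x:F. ✗
u: no successors, so □◇¬p holds vacuously. ✓
x: no successors, so □◇¬p holds vacuously. ✓
— 2 worlds.
For ◇□¬p:
s: successors {s, x}; □¬p there: s:F, x:T. ✓
u: no successors, so ◇□¬p fails. ✗
x: no successors, so ◇□¬p fails. ✗
— 1 world.

2 and 1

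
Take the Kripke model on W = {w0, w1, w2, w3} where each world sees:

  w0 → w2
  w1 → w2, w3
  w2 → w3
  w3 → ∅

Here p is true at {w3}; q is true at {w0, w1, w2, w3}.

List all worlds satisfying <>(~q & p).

∅

w0: successors {w2}; ~q & p there: w2:F. ✗
w1: successors {w2, w3}; ~q & p there: w2:F, w3:F. ✗
w2: successors {w3}; ~q & p there: w3:F. ✗
w3: no successors, so <>(~q & p) fails. ✗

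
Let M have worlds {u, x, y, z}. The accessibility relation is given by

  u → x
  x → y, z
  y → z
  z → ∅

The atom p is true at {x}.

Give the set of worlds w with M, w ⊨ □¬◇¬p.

{y, z}

u: successors {x}; ¬◇¬p there: x:F. ✗
x: successors {y, z}; ¬◇¬p there: y:F, z:T. ✗
y: successors {z}; ¬◇¬p there: z:T. ✓
z: no successors, so □¬◇¬p holds vacuously. ✓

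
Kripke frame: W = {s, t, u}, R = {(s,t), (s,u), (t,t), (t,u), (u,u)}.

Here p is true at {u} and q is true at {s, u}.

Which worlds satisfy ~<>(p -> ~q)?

{u}

s: <>(p -> ~q) is T. ✗
t: <>(p -> ~q) is T. ✗
u: <>(p -> ~q) is F. ✓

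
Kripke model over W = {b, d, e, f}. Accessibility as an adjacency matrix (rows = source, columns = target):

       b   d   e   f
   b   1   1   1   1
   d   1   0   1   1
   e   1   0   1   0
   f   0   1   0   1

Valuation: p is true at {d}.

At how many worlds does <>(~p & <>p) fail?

0

b: successors {b, d, e, f}; ~p & <>p there: b:T, d:F, e:F, f:T. ✓
d: successors {b, e, f}; ~p & <>p there: b:T, e:F, f:T. ✓
e: successors {b, e}; ~p & <>p there: b:T, e:F. ✓
f: successors {d, f}; ~p & <>p there: d:F, f:T. ✓
Satisfying worlds: {b, d, e, f}.
So <>(~p & <>p) fails at the other 0 worlds.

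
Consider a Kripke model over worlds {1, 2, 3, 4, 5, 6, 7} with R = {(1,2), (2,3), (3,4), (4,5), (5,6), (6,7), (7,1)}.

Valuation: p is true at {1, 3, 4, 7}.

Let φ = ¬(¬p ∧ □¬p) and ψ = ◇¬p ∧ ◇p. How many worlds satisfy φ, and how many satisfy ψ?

For ¬(¬p ∧ □¬p):
1: ¬p ∧ □¬p is F. ✓
2: ¬p ∧ □¬p is F. ✓
3: ¬p ∧ □¬p is F. ✓
4: ¬p ∧ □¬p is F. ✓
5: ¬p ∧ □¬p is T. ✗
6: ¬p ∧ □¬p is F. ✓
7: ¬p ∧ □¬p is F. ✓
— 6 worlds.
For ◇¬p ∧ ◇p:
1: ◇¬p is T, ◇p is F. ✗
2: ◇¬p is F, ◇p is T. ✗
3: ◇¬p is F, ◇p is T. ✗
4: ◇¬p is T, ◇p is F. ✗
5: ◇¬p is T, ◇p is F. ✗
6: ◇¬p is F, ◇p is T. ✗
7: ◇¬p is F, ◇p is T. ✗
— 0 worlds.

6 and 0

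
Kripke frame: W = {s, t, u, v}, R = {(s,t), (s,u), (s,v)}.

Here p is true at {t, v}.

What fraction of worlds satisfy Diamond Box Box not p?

s: successors {t, u, v}; Box Box not p there: t:T, u:T, v:T. ✓
t: no successors, so Diamond Box Box not p fails. ✗
u: no successors, so Diamond Box Box not p fails. ✗
v: no successors, so Diamond Box Box not p fails. ✗
That's 1 of 4 worlds, so 1/4.

1/4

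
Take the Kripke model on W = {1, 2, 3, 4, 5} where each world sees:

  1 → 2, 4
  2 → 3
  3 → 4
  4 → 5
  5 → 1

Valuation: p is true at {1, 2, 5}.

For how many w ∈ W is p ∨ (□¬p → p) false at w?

1: p is T, □¬p → p is T. ✓
2: p is T, □¬p → p is T. ✓
3: p is F, □¬p → p is F. ✗
4: p is F, □¬p → p is T. ✓
5: p is T, □¬p → p is T. ✓
Satisfying worlds: {1, 2, 4, 5}.
So p ∨ (□¬p → p) fails at the other 1 world.

1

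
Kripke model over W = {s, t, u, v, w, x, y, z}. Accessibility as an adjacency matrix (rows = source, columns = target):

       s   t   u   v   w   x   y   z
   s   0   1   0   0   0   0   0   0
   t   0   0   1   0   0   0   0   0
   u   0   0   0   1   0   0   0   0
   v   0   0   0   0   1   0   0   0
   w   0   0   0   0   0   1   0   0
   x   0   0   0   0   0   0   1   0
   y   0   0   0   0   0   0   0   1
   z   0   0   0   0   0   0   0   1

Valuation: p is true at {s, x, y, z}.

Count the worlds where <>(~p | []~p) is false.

4

s: successors {t}; ~p | []~p there: t:T. ✓
t: successors {u}; ~p | []~p there: u:T. ✓
u: successors {v}; ~p | []~p there: v:T. ✓
v: successors {w}; ~p | []~p there: w:T. ✓
w: successors {x}; ~p | []~p there: x:F. ✗
x: successors {y}; ~p | []~p there: y:F. ✗
y: successors {z}; ~p | []~p there: z:F. ✗
z: successors {z}; ~p | []~p there: z:F. ✗
Satisfying worlds: {s, t, u, v}.
So <>(~p | []~p) fails at the other 4 worlds.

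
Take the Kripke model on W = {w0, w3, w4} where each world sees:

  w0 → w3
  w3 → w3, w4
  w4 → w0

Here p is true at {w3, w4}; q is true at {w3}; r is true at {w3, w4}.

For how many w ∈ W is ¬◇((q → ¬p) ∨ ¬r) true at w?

w0: ◇((q → ¬p) ∨ ¬r) is F. ✓
w3: ◇((q → ¬p) ∨ ¬r) is T. ✗
w4: ◇((q → ¬p) ∨ ¬r) is T. ✗
Satisfying worlds: {w0}.

1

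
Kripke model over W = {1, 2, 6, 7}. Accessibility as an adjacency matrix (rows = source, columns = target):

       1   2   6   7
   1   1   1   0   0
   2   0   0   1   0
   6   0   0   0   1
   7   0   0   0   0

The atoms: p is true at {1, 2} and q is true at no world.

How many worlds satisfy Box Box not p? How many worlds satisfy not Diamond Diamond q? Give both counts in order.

3 and 4

For Box Box not p:
1: successors {1, 2}; Box not p there: 1:F, 2:T. ✗
2: successors {6}; Box not p there: 6:T. ✓
6: successors {7}; Box not p there: 7:T. ✓
7: no successors, so Box Box not p holds vacuously. ✓
— 3 worlds.
For not Diamond Diamond q:
1: Diamond Diamond q is F. ✓
2: Diamond Diamond q is F. ✓
6: Diamond Diamond q is F. ✓
7: Diamond Diamond q is F. ✓
— 4 worlds.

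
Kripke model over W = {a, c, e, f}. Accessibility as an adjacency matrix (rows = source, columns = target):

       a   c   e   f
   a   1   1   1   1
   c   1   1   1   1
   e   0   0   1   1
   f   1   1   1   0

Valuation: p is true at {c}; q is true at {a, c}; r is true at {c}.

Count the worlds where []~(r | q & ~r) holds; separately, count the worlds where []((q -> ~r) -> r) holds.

1 and 0

For []~(r | q & ~r):
a: successors {a, c, e, f}; ~(r | q & ~r) there: a:F, c:F, e:T, f:T. ✗
c: successors {a, c, e, f}; ~(r | q & ~r) there: a:F, c:F, e:T, f:T. ✗
e: successors {e, f}; ~(r | q & ~r) there: e:T, f:T. ✓
f: successors {a, c, e}; ~(r | q & ~r) there: a:F, c:F, e:T. ✗
— 1 world.
For []((q -> ~r) -> r):
a: successors {a, c, e, f}; (q -> ~r) -> r there: a:F, c:T, e:F, f:F. ✗
c: successors {a, c, e, f}; (q -> ~r) -> r there: a:F, c:T, e:F, f:F. ✗
e: successors {e, f}; (q -> ~r) -> r there: e:F, f:F. ✗
f: successors {a, c, e}; (q -> ~r) -> r there: a:F, c:T, e:F. ✗
— 0 worlds.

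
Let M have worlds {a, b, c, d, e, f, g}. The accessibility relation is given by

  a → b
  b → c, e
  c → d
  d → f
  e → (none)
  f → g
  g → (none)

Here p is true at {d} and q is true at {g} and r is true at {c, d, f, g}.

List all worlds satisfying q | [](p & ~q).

{c, e, g}

a: q is F, [](p & ~q) is F. ✗
b: q is F, [](p & ~q) is F. ✗
c: q is F, [](p & ~q) is T. ✓
d: q is F, [](p & ~q) is F. ✗
e: q is F, [](p & ~q) is T. ✓
f: q is F, [](p & ~q) is F. ✗
g: q is T, [](p & ~q) is T. ✓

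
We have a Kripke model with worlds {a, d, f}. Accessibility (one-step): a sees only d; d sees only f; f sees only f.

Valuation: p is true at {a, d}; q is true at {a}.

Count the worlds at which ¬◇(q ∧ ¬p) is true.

3

a: ◇(q ∧ ¬p) is F. ✓
d: ◇(q ∧ ¬p) is F. ✓
f: ◇(q ∧ ¬p) is F. ✓
Satisfying worlds: {a, d, f}.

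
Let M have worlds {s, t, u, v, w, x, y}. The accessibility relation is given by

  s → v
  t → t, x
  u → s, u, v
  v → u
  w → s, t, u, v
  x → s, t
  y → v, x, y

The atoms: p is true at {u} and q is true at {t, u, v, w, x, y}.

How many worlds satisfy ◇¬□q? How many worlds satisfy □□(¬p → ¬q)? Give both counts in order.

5 and 1

For ◇¬□q:
s: successors {v}; ¬□q there: v:F. ✗
t: successors {t, x}; ¬□q there: t:F, x:T. ✓
u: successors {s, u, v}; ¬□q there: s:F, u:T, v:F. ✓
v: successors {u}; ¬□q there: u:T. ✓
w: successors {s, t, u, v}; ¬□q there: s:F, t:F, u:T, v:F. ✓
x: successors {s, t}; ¬□q there: s:F, t:F. ✗
y: successors {v, x, y}; ¬□q there: v:F, x:T, y:F. ✓
— 5 worlds.
For □□(¬p → ¬q):
s: successors {v}; □(¬p → ¬q) there: v:T. ✓
t: successors {t, x}; □(¬p → ¬q) there: t:F, x:F. ✗
u: successors {s, u, v}; □(¬p → ¬q) there: s:F, u:F, v:T. ✗
v: successors {u}; □(¬p → ¬q) there: u:F. ✗
w: successors {s, t, u, v}; □(¬p → ¬q) there: s:F, t:F, u:F, v:T. ✗
x: successors {s, t}; □(¬p → ¬q) there: s:F, t:F. ✗
y: successors {v, x, y}; □(¬p → ¬q) there: v:T, x:F, y:F. ✗
— 1 world.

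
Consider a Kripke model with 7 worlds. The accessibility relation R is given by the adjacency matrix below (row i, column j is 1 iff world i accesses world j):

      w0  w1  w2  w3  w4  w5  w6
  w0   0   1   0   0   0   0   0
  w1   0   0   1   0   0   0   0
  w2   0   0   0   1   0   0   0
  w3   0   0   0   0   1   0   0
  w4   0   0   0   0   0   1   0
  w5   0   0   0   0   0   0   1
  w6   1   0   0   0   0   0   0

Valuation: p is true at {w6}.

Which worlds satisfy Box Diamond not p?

w0: successors {w1}; Diamond not p there: w1:T. ✓
w1: successors {w2}; Diamond not p there: w2:T. ✓
w2: successors {w3}; Diamond not p there: w3:T. ✓
w3: successors {w4}; Diamond not p there: w4:T. ✓
w4: successors {w5}; Diamond not p there: w5:F. ✗
w5: successors {w6}; Diamond not p there: w6:T. ✓
w6: successors {w0}; Diamond not p there: w0:T. ✓

{w0, w1, w2, w3, w5, w6}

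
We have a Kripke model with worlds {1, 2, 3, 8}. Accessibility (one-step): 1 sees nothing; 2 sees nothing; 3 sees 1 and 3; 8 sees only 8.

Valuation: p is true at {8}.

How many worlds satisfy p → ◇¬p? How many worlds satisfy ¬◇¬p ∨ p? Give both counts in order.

3 and 3

For p → ◇¬p:
1: p is F, ◇¬p is F. ✓
2: p is F, ◇¬p is F. ✓
3: p is F, ◇¬p is T. ✓
8: p is T, ◇¬p is F. ✗
— 3 worlds.
For ¬◇¬p ∨ p:
1: ¬◇¬p is T, p is F. ✓
2: ¬◇¬p is T, p is F. ✓
3: ¬◇¬p is F, p is F. ✗
8: ¬◇¬p is T, p is T. ✓
— 3 worlds.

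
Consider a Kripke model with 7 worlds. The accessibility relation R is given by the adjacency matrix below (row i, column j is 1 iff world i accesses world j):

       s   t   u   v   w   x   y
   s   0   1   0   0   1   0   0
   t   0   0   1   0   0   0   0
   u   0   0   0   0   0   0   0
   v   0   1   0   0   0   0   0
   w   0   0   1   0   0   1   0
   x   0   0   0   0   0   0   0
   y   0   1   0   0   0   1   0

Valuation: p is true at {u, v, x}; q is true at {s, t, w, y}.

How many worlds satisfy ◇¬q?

3

s: successors {t, w}; ¬q there: t:F, w:F. ✗
t: successors {u}; ¬q there: u:T. ✓
u: no successors, so ◇¬q fails. ✗
v: successors {t}; ¬q there: t:F. ✗
w: successors {u, x}; ¬q there: u:T, x:T. ✓
x: no successors, so ◇¬q fails. ✗
y: successors {t, x}; ¬q there: t:F, x:T. ✓
Satisfying worlds: {t, w, y}.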